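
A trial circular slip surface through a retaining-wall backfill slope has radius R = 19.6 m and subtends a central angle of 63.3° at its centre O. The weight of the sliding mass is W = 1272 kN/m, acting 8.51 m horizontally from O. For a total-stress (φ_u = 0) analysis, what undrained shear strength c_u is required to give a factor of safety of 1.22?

FS = c_u·L_a·R / (W·d), so c_u = FS·W·d / (L_a·R).
Arc length L_a = R·θ = 19.6·(63.3°·π/180) = 19.6·1.1048 = 21.65 m
c_u = 1.22·1272·8.51 / (21.65·19.6) = 13206.2 / 424.42 = 31.12 kPa

c_u = 31.1 kPa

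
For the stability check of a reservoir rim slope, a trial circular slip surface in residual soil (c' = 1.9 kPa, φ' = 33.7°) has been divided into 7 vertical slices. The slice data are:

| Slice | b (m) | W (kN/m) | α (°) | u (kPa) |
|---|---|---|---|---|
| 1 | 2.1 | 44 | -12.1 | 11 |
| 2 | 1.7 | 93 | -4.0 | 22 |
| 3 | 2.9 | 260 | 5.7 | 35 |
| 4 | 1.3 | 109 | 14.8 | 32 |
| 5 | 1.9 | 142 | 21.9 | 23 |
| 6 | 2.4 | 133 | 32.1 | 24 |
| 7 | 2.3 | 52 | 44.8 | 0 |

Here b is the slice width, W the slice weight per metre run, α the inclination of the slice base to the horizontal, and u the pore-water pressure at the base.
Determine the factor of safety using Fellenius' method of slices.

Ordinary method of slices: FS = Σ[c'·Δl_i + (W_i cosα_i − u_i·Δl_i)·tanφ'] / Σ W_i sinα_i, with Δl_i = b_i / cosα_i.
Slice 1: Δl = 2.1/cos(-12.1°) = 2.148 m; N'_1 = 44·cos(-12.1°) − 11·2.148 = 19.4; c'Δl = 4.08; W sinα = -9.2
Slice 2: Δl = 1.7/cos(-4.0°) = 1.704 m; N'_2 = 93·cos(-4.0°) − 22·1.704 = 55.3; c'Δl = 3.24; W sinα = -6.5
Slice 3: Δl = 2.9/cos5.7° = 2.914 m; N'_3 = 260·cos5.7° − 35·2.914 = 156.7; c'Δl = 5.54; W sinα = 25.8
Slice 4: Δl = 1.3/cos14.8° = 1.345 m; N'_4 = 109·cos14.8° − 32·1.345 = 62.4; c'Δl = 2.55; W sinα = 27.8
Slice 5: Δl = 1.9/cos21.9° = 2.048 m; N'_5 = 142·cos21.9° − 23·2.048 = 84.7; c'Δl = 3.89; W sinα = 53.0
Slice 6: Δl = 2.4/cos32.1° = 2.833 m; N'_6 = 133·cos32.1° − 24·2.833 = 44.7; c'Δl = 5.38; W sinα = 70.7
Slice 7: Δl = 2.3/cos44.8° = 3.241 m; N'_7 = 52·cos44.8° − 0·3.241 = 36.9; c'Δl = 6.16; W sinα = 36.6
Σc'Δl = 30.8 kN/m; ΣN' = 460.0 kN/m; ΣW sinα = 198.2 kN/m
Resisting = 30.8 + 460.0·tan33.7° = 30.8 + 306.8 = 337.6 kN/m
FS = 337.6 / 198.2 = 1.703

FS = 1.70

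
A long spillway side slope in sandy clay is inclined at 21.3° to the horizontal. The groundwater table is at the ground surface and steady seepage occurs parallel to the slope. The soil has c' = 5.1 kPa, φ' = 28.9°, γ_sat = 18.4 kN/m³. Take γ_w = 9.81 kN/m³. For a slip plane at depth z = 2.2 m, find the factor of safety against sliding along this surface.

With seepage parallel to the slope and the water table at the surface, the effective normal stress on the slip plane uses the buoyant unit weight γ' = γ_sat − γ_w while the driving shear stress uses γ_sat:
FS = [c' + γ' z cos²β tanφ'] / [γ_sat z sinβ cosβ]
γ' = 18.4 − 9.81 = 8.59 kN/m³
Numerator = 5.1 + 8.59·2.2·cos²21.3°·tan28.9° = 5.1 + 8.59·2.2·0.8680·0.5520 = 14.156 kPa
Denominator = 18.4·2.2·sin21.3°·cos21.3° = 18.4·2.2·0.3633·0.9317 = 13.700 kPa
FS = 14.156 / 13.700 = 1.033

FS = 1.03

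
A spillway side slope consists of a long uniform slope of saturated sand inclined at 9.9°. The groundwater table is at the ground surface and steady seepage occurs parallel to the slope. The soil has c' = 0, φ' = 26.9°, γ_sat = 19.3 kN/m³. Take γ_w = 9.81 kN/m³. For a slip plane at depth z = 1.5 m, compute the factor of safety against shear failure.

FS = 1.43

With seepage parallel to the slope and the water table at the surface, the effective normal stress on the slip plane uses the buoyant unit weight γ' = γ_sat − γ_w while the driving shear stress uses γ_sat:
FS = [c' + γ' z cos²β tanφ'] / [γ_sat z sinβ cosβ]
(For c' = 0 this reduces to FS = (γ'/γ_sat)·tanφ'/tanβ.)
γ' = 19.3 − 9.81 = 9.49 kN/m³
Numerator = 0.0 + 9.49·1.5·cos²9.9°·tan26.9° = 0.0 + 9.49·1.5·0.9704·0.5073 = 7.008 kPa
Denominator = 19.3·1.5·sin9.9°·cos9.9° = 19.3·1.5·0.1719·0.9851 = 4.903 kPa
FS = 7.008 / 4.903 = 1.429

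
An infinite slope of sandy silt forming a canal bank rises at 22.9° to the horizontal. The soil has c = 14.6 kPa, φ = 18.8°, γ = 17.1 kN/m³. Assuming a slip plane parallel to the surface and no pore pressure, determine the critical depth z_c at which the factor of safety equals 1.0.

Setting FS = 1.00 in FS = [c + γz cos²β tanφ] / [γz sinβ cosβ] and solving for z:
z = c / [γ cosβ (FS·sinβ − cosβ·tanφ)]
  = 14.6 / [17.1·cos22.9°·(1.00·sin22.9° − cos22.9°·tan18.8°)]
  = 14.6 / [17.1·0.9212·(1.00·0.3891 − 0.9212·0.3404)]
  = 14.6 / 1.1897 = 12.272 m

z_c = 12.27 m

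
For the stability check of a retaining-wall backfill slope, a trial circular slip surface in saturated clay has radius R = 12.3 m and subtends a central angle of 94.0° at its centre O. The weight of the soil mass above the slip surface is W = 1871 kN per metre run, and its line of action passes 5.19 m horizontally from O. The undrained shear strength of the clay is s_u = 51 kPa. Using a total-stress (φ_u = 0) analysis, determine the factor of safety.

FS = 1.30

Taking moments about the centre O, the resisting moment is provided by the undrained shear strength acting along the arc:
Arc length L_a = R·θ = 12.3·(94.0°·π/180) = 12.3·1.6406 = 20.18 m
M_R = s_u·L_a·R = 51·20.18·12.3 = 12658.6 kN·m/m
M_D = W·d = 1871·5.19 = 9710.5 kN·m/m
FS = M_R / M_D = 12658.6 / 9710.5 = 1.304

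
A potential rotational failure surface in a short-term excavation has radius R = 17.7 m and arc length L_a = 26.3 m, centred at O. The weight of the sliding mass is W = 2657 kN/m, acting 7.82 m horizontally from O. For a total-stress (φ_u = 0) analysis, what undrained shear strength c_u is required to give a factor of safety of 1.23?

c_u = 54.9 kPa

FS = c_u·L_a·R / (W·d), so c_u = FS·W·d / (L_a·R).
c_u = 1.23·2657·7.82 / (26.30·17.7) = 25556.6 / 465.51 = 54.90 kPa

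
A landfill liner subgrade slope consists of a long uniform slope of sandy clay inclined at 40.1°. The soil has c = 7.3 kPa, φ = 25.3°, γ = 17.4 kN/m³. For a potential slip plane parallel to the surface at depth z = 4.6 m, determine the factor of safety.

FS = 0.75

For an infinite slope with a slip plane parallel to the surface (no pore pressure): FS = [c + γz cos²β tanφ] / [γz sinβ cosβ].
γz = 17.4·4.6 = 80.04 kN/m²
Numerator = 7.3 + 80.04·cos²40.1°·tan25.3° = 7.3 + 80.04·0.5851·0.4727 = 29.437 kPa
Denominator = 80.04·sin40.1°·cos40.1° = 80.04·0.6441·0.7649 = 39.436 kPa
FS = 29.437 / 39.436 = 0.746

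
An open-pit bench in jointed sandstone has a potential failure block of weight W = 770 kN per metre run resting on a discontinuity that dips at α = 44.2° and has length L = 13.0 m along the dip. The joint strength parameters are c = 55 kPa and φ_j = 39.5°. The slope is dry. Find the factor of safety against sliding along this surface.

FS = 2.18

Resolving the block weight along and normal to the plane and applying the Mohr–Coulomb strength on the joint:
N' = W cosα = 770·cos44.2° = 552.0 kN/m
Driving force T = W sinα = 770·sin44.2° = 536.8 kN/m
Resisting force R = c·L + N'·tanφ_j = 55·13.0 + 552.0·tan39.5° = 715.0 + 455.1 = 1170.1 kN/m
FS = R / T = 1170.1 / 536.8 = 2.180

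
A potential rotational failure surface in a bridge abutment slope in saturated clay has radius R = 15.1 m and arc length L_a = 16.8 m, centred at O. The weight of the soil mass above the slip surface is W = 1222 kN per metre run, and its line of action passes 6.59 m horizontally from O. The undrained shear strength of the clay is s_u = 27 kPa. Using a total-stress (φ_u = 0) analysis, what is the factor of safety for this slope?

FS = 0.85

Taking moments about the centre O, the resisting moment is provided by the undrained shear strength acting along the arc:
M_R = s_u·L_a·R = 27·16.80·15.1 = 6849.4 kN·m/m
M_D = W·d = 1222·6.59 = 8053.0 kN·m/m
FS = M_R / M_D = 6849.4 / 8053.0 = 0.851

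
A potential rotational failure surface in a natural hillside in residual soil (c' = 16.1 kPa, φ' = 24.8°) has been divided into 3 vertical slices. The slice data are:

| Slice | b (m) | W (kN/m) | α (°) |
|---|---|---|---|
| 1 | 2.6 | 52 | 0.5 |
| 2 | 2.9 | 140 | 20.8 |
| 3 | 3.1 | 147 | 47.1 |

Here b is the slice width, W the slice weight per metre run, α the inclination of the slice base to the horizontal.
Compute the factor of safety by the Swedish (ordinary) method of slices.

FS = 1.87

Ordinary method of slices: FS = Σ[c'·Δl_i + (W_i cosα_i)·tanφ'] / Σ W_i sinα_i, with Δl_i = b_i / cosα_i.
Slice 1: Δl = 2.6/cos0.5° = 2.600 m; N'_1 = 52·cos0.5° = 52.0; c'Δl = 41.86; W sinα = 0.5
Slice 2: Δl = 2.9/cos20.8° = 3.102 m; N'_2 = 140·cos20.8° = 130.9; c'Δl = 49.95; W sinα = 49.7
Slice 3: Δl = 3.1/cos47.1° = 4.554 m; N'_3 = 147·cos47.1° = 100.1; c'Δl = 73.32; W sinα = 107.7
Σc'Δl = 165.1 kN/m; ΣN' = 282.9 kN/m; ΣW sinα = 157.9 kN/m
Resisting = 165.1 + 282.9·tan24.8° = 165.1 + 130.7 = 295.9 kN/m
FS = 295.9 / 157.9 = 1.874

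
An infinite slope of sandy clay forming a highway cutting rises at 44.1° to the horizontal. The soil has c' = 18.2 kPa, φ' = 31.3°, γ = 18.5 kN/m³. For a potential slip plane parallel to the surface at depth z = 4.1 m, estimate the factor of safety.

For an infinite slope with a slip plane parallel to the surface (no pore pressure): FS = [c' + γz cos²β tanφ'] / [γz sinβ cosβ].
γz = 18.5·4.1 = 75.85 kN/m²
Numerator = 18.2 + 75.85·cos²44.1°·tan31.3° = 18.2 + 75.85·0.5157·0.6080 = 41.983 kPa
Denominator = 75.85·sin44.1°·cos44.1° = 75.85·0.6959·0.7181 = 37.906 kPa
FS = 41.983 / 37.906 = 1.108

FS = 1.11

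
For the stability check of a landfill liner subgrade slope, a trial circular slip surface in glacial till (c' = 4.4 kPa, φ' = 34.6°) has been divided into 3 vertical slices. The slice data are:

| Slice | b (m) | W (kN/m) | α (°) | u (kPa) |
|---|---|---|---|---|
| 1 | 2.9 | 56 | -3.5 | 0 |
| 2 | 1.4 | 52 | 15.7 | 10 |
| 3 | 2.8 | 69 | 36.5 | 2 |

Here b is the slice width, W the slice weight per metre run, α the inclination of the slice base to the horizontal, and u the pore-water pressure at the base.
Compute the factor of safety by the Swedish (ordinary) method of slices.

Ordinary method of slices: FS = Σ[c'·Δl_i + (W_i cosα_i − u_i·Δl_i)·tanφ'] / Σ W_i sinα_i, with Δl_i = b_i / cosα_i.
Slice 1: Δl = 2.9/cos(-3.5°) = 2.905 m; N'_1 = 56·cos(-3.5°) − 0·2.905 = 55.9; c'Δl = 12.78; W sinα = -3.4
Slice 2: Δl = 1.4/cos15.7° = 1.454 m; N'_2 = 52·cos15.7° − 10·1.454 = 35.5; c'Δl = 6.40; W sinα = 14.1
Slice 3: Δl = 2.8/cos36.5° = 3.483 m; N'_3 = 69·cos36.5° − 2·3.483 = 48.5; c'Δl = 15.33; W sinα = 41.0
Σc'Δl = 34.5 kN/m; ΣN' = 139.9 kN/m; ΣW sinα = 51.7 kN/m
Resisting = 34.5 + 139.9·tan34.6° = 34.5 + 96.5 = 131.0 kN/m
FS = 131.0 / 51.7 = 2.535

FS = 2.53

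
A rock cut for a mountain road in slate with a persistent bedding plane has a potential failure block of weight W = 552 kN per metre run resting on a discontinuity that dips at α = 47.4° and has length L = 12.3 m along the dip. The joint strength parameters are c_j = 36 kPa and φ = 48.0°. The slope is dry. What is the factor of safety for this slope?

FS = 2.11

Resolving the block weight along and normal to the plane and applying the Mohr–Coulomb strength on the joint:
N' = W cosα = 552·cos47.4° = 373.6 kN/m
Driving force T = W sinα = 552·sin47.4° = 406.3 kN/m
Resisting force R = c_j·L + N'·tanφ = 36·12.3 + 373.6·tan48.0° = 442.8 + 415.0 = 857.8 kN/m
FS = R / T = 857.8 / 406.3 = 2.111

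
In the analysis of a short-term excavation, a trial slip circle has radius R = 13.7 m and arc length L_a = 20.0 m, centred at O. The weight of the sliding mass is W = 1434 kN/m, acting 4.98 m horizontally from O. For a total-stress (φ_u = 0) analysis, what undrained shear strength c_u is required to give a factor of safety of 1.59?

FS = c_u·L_a·R / (W·d), so c_u = FS·W·d / (L_a·R).
c_u = 1.59·1434·4.98 / (20.00·13.7) = 11354.7 / 274.00 = 41.44 kPa

c_u = 41.4 kPa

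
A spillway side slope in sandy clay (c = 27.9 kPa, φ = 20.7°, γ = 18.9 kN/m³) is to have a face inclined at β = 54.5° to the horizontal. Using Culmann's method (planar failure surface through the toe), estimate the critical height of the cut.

Culmann's analysis gives the critical failure plane at α_cr = (β + φ)/2 = (54.5 + 20.7)/2 = 37.6°, and the critical height
H_c = (4c/γ) · sinβ cosφ / [1 − cos(β − φ)]
    = (4·27.9/18.9) · sin54.5°·cos20.7° / [1 − cos(33.8°)]
    = 5.905 · 0.8141·0.9354 / [1 − 0.8310]
    = 5.905 · 0.7616 / 0.1690
    = 26.61 m

H_c = 26.61 m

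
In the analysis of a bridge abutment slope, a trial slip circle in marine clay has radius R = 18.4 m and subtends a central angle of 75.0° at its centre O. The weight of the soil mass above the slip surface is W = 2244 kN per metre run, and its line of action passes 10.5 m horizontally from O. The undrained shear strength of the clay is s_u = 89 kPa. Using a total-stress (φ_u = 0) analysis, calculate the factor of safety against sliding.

FS = 1.67

Taking moments about the centre O, the resisting moment is provided by the undrained shear strength acting along the arc:
Arc length L_a = R·θ = 18.4·(75.0°·π/180) = 18.4·1.3090 = 24.09 m
M_R = s_u·L_a·R = 89·24.09·18.4 = 39442.5 kN·m/m
M_D = W·d = 2244·10.5 = 23562.0 kN·m/m
FS = M_R / M_D = 39442.5 / 23562.0 = 1.674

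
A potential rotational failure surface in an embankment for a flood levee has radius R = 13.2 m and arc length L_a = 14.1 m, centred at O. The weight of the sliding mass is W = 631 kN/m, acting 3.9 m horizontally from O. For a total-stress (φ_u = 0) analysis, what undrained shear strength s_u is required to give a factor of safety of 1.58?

FS = s_u·L_a·R / (W·d), so s_u = FS·W·d / (L_a·R).
s_u = 1.58·631·3.9 / (14.10·13.2) = 3888.2 / 186.12 = 20.89 kPa

s_u = 20.9 kPa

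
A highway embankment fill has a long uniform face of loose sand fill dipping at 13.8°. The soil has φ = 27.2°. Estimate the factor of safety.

For a dry cohesionless infinite slope the factor of safety is FS = tanφ / tanβ.
FS = tan27.2° / tan13.8° = 0.5139 / 0.2456 = 2.092

FS = 2.09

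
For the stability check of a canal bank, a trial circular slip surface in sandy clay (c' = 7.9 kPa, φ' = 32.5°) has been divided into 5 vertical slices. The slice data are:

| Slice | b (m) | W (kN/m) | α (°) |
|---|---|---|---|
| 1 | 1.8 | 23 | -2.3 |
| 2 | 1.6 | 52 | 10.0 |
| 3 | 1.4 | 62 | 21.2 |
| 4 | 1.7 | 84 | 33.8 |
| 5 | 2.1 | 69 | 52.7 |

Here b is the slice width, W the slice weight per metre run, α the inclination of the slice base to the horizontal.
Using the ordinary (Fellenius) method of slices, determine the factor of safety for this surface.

Ordinary method of slices: FS = Σ[c'·Δl_i + (W_i cosα_i)·tanφ'] / Σ W_i sinα_i, with Δl_i = b_i / cosα_i.
Slice 1: Δl = 1.8/cos(-2.3°) = 1.801 m; N'_1 = 23·cos(-2.3°) = 23.0; c'Δl = 14.23; W sinα = -0.9
Slice 2: Δl = 1.6/cos10.0° = 1.625 m; N'_2 = 52·cos10.0° = 51.2; c'Δl = 12.83; W sinα = 9.0
Slice 3: Δl = 1.4/cos21.2° = 1.502 m; N'_3 = 62·cos21.2° = 57.8; c'Δl = 11.86; W sinα = 22.4
Slice 4: Δl = 1.7/cos33.8° = 2.046 m; N'_4 = 84·cos33.8° = 69.8; c'Δl = 16.16; W sinα = 46.7
Slice 5: Δl = 2.1/cos52.7° = 3.465 m; N'_5 = 69·cos52.7° = 41.8; c'Δl = 27.38; W sinα = 54.9
Σc'Δl = 82.5 kN/m; ΣN' = 243.6 kN/m; ΣW sinα = 132.1 kN/m
Resisting = 82.5 + 243.6·tan32.5° = 82.5 + 155.2 = 237.7 kN/m
FS = 237.7 / 132.1 = 1.799

FS = 1.80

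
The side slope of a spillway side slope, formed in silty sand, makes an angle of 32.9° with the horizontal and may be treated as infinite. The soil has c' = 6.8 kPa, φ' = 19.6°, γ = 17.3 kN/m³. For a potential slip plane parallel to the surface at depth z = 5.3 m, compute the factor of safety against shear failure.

FS = 0.71

For an infinite slope with a slip plane parallel to the surface (no pore pressure): FS = [c' + γz cos²β tanφ'] / [γz sinβ cosβ].
γz = 17.3·5.3 = 91.69 kN/m²
Numerator = 6.8 + 91.69·cos²32.9°·tan19.6° = 6.8 + 91.69·0.7050·0.3561 = 29.817 kPa
Denominator = 91.69·sin32.9°·cos32.9° = 91.69·0.5432·0.8396 = 41.816 kPa
FS = 29.817 / 41.816 = 0.713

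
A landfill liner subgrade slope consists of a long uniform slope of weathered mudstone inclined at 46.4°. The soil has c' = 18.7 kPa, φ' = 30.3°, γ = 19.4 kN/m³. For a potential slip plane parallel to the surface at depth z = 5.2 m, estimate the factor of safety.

FS = 0.93

For an infinite slope with a slip plane parallel to the surface (no pore pressure): FS = [c' + γz cos²β tanφ'] / [γz sinβ cosβ].
γz = 19.4·5.2 = 100.88 kN/m²
Numerator = 18.7 + 100.88·cos²46.4°·tan30.3° = 18.7 + 100.88·0.4756·0.5844 = 46.735 kPa
Denominator = 100.88·sin46.4°·cos46.4° = 100.88·0.7242·0.6896 = 50.380 kPa
FS = 46.735 / 50.380 = 0.928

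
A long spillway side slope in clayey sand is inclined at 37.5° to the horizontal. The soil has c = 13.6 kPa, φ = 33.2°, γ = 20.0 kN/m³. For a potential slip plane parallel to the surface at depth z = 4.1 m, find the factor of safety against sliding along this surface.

For an infinite slope with a slip plane parallel to the surface (no pore pressure): FS = [c + γz cos²β tanφ] / [γz sinβ cosβ].
γz = 20.0·4.1 = 82.00 kN/m²
Numerator = 13.6 + 82.00·cos²37.5°·tan33.2° = 13.6 + 82.00·0.6294·0.6544 = 47.374 kPa
Denominator = 82.00·sin37.5°·cos37.5° = 82.00·0.6088·0.7934 = 39.603 kPa
FS = 47.374 / 39.603 = 1.196

FS = 1.20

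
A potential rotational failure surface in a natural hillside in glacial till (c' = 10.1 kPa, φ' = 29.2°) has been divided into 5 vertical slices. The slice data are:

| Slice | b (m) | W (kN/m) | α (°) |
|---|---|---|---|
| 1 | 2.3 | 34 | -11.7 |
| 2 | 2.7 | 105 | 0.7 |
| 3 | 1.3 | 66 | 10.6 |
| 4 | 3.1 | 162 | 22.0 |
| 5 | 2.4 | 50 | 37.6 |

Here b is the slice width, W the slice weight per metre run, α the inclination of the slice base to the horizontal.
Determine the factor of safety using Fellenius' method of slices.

Ordinary method of slices: FS = Σ[c'·Δl_i + (W_i cosα_i)·tanφ'] / Σ W_i sinα_i, with Δl_i = b_i / cosα_i.
Slice 1: Δl = 2.3/cos(-11.7°) = 2.349 m; N'_1 = 34·cos(-11.7°) = 33.3; c'Δl = 23.72; W sinα = -6.9
Slice 2: Δl = 2.7/cos0.7° = 2.700 m; N'_2 = 105·cos0.7° = 105.0; c'Δl = 27.27; W sinα = 1.3
Slice 3: Δl = 1.3/cos10.6° = 1.323 m; N'_3 = 66·cos10.6° = 64.9; c'Δl = 13.36; W sinα = 12.1
Slice 4: Δl = 3.1/cos22.0° = 3.343 m; N'_4 = 162·cos22.0° = 150.2; c'Δl = 33.77; W sinα = 60.7
Slice 5: Δl = 2.4/cos37.6° = 3.029 m; N'_5 = 50·cos37.6° = 39.6; c'Δl = 30.59; W sinα = 30.5
Σc'Δl = 128.7 kN/m; ΣN' = 393.0 kN/m; ΣW sinα = 97.7 kN/m
Resisting = 128.7 + 393.0·tan29.2° = 128.7 + 219.6 = 348.3 kN/m
FS = 348.3 / 97.7 = 3.565

FS = 3.56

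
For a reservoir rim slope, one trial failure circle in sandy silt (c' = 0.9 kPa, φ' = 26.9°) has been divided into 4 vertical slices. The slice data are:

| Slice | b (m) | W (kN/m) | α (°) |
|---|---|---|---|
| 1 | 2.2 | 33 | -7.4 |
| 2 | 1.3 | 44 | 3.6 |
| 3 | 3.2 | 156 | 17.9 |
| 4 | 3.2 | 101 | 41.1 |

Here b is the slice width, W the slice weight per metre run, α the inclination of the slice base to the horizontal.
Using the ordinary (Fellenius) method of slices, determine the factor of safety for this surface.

Ordinary method of slices: FS = Σ[c'·Δl_i + (W_i cosα_i)·tanφ'] / Σ W_i sinα_i, with Δl_i = b_i / cosα_i.
Slice 1: Δl = 2.2/cos(-7.4°) = 2.218 m; N'_1 = 33·cos(-7.4°) = 32.7; c'Δl = 2.00; W sinα = -4.3
Slice 2: Δl = 1.3/cos3.6° = 1.303 m; N'_2 = 44·cos3.6° = 43.9; c'Δl = 1.17; W sinα = 2.8
Slice 3: Δl = 3.2/cos17.9° = 3.363 m; N'_3 = 156·cos17.9° = 148.4; c'Δl = 3.03; W sinα = 47.9
Slice 4: Δl = 3.2/cos41.1° = 4.246 m; N'_4 = 101·cos41.1° = 76.1; c'Δl = 3.82; W sinα = 66.4
Σc'Δl = 10.0 kN/m; ΣN' = 301.2 kN/m; ΣW sinα = 112.9 kN/m
Resisting = 10.0 + 301.2·tan26.9° = 10.0 + 152.8 = 162.8 kN/m
FS = 162.8 / 112.9 = 1.443

FS = 1.44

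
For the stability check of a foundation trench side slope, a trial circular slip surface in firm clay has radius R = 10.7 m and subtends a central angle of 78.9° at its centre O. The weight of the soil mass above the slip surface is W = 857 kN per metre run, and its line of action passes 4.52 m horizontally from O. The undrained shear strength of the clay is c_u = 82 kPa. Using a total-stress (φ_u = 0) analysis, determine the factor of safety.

Taking moments about the centre O, the resisting moment is provided by the undrained shear strength acting along the arc:
Arc length L_a = R·θ = 10.7·(78.9°·π/180) = 10.7·1.3771 = 14.73 m
M_R = c_u·L_a·R = 82·14.73·10.7 = 12928.1 kN·m/m
M_D = W·d = 857·4.52 = 3873.6 kN·m/m
FS = M_R / M_D = 12928.1 / 3873.6 = 3.337

FS = 3.34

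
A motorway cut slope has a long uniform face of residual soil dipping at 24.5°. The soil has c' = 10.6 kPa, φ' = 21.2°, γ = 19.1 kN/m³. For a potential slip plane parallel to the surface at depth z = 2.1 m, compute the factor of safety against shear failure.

FS = 1.55

For an infinite slope with a slip plane parallel to the surface (no pore pressure): FS = [c' + γz cos²β tanφ'] / [γz sinβ cosβ].
γz = 19.1·2.1 = 40.11 kN/m²
Numerator = 10.6 + 40.11·cos²24.5°·tan21.2° = 10.6 + 40.11·0.8280·0.3879 = 23.482 kPa
Denominator = 40.11·sin24.5°·cos24.5° = 40.11·0.4147·0.9100 = 15.136 kPa
FS = 23.482 / 15.136 = 1.551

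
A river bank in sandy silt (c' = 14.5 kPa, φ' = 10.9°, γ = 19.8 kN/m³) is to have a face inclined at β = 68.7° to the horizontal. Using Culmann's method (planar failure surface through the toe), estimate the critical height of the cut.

Culmann's analysis gives the critical failure plane at α_cr = (β + φ')/2 = (68.7 + 10.9)/2 = 39.8°, and the critical height
H_c = (4c'/γ) · sinβ cosφ' / [1 − cos(β − φ')]
    = (4·14.5/19.8) · sin68.7°·cos10.9° / [1 − cos(57.8°)]
    = 2.929 · 0.9317·0.9820 / [1 − 0.5329]
    = 2.929 · 0.9149 / 0.4671
    = 5.74 m

H_c = 5.74 m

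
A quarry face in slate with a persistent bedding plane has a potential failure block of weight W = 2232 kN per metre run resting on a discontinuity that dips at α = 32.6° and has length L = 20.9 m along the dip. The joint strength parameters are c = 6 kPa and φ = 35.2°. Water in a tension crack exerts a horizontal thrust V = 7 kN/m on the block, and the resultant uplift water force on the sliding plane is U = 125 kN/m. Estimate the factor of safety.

FS = 1.13

Resolving the block weight along and normal to the plane and applying the Mohr–Coulomb strength on the joint:
N' = W cosα − U − V sinα = 2232·cos32.6° − 125 − 7·sin32.6° = 1751.6 kN/m
Driving force T = W sinα + V cosα = 2232·sin32.6° + 7·cos32.6° = 1208.4 kN/m
Resisting force R = c·L + N'·tanφ = 6·20.9 + 1751.6·tan35.2° = 125.4 + 1235.6 = 1361.0 kN/m
FS = R / T = 1361.0 / 1208.4 = 1.126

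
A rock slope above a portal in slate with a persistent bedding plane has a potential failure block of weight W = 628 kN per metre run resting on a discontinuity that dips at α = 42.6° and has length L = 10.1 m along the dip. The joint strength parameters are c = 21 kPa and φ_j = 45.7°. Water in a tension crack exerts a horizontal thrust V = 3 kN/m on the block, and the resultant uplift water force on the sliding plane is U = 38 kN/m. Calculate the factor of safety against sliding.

FS = 1.51

Resolving the block weight along and normal to the plane and applying the Mohr–Coulomb strength on the joint:
N' = W cosα − U − V sinα = 628·cos42.6° − 38 − 3·sin42.6° = 422.2 kN/m
Driving force T = W sinα + V cosα = 628·sin42.6° + 3·cos42.6° = 427.3 kN/m
Resisting force R = c·L + N'·tanφ_j = 21·10.1 + 422.2·tan45.7° = 212.1 + 432.7 = 644.8 kN/m
FS = R / T = 644.8 / 427.3 = 1.509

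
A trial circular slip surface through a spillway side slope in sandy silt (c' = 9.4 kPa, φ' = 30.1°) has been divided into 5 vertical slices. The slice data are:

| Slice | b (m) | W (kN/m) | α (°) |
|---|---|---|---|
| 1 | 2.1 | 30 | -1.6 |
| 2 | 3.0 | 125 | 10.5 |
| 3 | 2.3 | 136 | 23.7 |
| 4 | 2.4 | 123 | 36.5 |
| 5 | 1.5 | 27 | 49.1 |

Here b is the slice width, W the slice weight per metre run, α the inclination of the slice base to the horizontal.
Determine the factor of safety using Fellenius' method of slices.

FS = 2.06

Ordinary method of slices: FS = Σ[c'·Δl_i + (W_i cosα_i)·tanφ'] / Σ W_i sinα_i, with Δl_i = b_i / cosα_i.
Slice 1: Δl = 2.1/cos(-1.6°) = 2.101 m; N'_1 = 30·cos(-1.6°) = 30.0; c'Δl = 19.75; W sinα = -0.8
Slice 2: Δl = 3.0/cos10.5° = 3.051 m; N'_2 = 125·cos10.5° = 122.9; c'Δl = 28.68; W sinα = 22.8
Slice 3: Δl = 2.3/cos23.7° = 2.512 m; N'_3 = 136·cos23.7° = 124.5; c'Δl = 23.61; W sinα = 54.7
Slice 4: Δl = 2.4/cos36.5° = 2.986 m; N'_4 = 123·cos36.5° = 98.9; c'Δl = 28.06; W sinα = 73.2
Slice 5: Δl = 1.5/cos49.1° = 2.291 m; N'_5 = 27·cos49.1° = 17.7; c'Δl = 21.54; W sinα = 20.4
Σc'Δl = 121.6 kN/m; ΣN' = 394.0 kN/m; ΣW sinα = 170.2 kN/m
Resisting = 121.6 + 394.0·tan30.1° = 121.6 + 228.4 = 350.0 kN/m
FS = 350.0 / 170.2 = 2.057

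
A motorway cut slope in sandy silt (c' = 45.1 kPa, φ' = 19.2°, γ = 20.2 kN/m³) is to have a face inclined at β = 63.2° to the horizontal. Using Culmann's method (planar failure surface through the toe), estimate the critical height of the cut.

H_c = 26.82 m

Culmann's analysis gives the critical failure plane at α_cr = (β + φ')/2 = (63.2 + 19.2)/2 = 41.2°, and the critical height
H_c = (4c'/γ) · sinβ cosφ' / [1 − cos(β − φ')]
    = (4·45.1/20.2) · sin63.2°·cos19.2° / [1 − cos(44.0°)]
    = 8.931 · 0.8926·0.9444 / [1 − 0.7193]
    = 8.931 · 0.8429 / 0.2807
    = 26.82 m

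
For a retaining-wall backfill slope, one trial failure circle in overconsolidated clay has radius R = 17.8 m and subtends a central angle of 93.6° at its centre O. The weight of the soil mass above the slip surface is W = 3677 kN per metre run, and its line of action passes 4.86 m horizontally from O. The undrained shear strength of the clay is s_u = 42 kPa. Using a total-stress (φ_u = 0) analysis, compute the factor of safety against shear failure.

Taking moments about the centre O, the resisting moment is provided by the undrained shear strength acting along the arc:
Arc length L_a = R·θ = 17.8·(93.6°·π/180) = 17.8·1.6336 = 29.08 m
M_R = s_u·L_a·R = 42·29.08·17.8 = 21739.1 kN·m/m
M_D = W·d = 3677·4.86 = 17870.2 kN·m/m
FS = M_R / M_D = 21739.1 / 17870.2 = 1.217

FS = 1.22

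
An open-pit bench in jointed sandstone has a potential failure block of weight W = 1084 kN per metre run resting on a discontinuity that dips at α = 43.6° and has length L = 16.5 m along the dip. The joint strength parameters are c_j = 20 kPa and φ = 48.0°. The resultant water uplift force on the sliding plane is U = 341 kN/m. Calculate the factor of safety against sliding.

FS = 1.10

Resolving the block weight along and normal to the plane and applying the Mohr–Coulomb strength on the joint:
N' = W cosα − U = 1084·cos43.6° − 341 = 444.0 kN/m
Driving force T = W sinα = 1084·sin43.6° = 747.5 kN/m
Resisting force R = c_j·L + N'·tanφ = 20·16.5 + 444.0·tan48.0° = 330.0 + 493.1 = 823.1 kN/m
FS = R / T = 823.1 / 747.5 = 1.101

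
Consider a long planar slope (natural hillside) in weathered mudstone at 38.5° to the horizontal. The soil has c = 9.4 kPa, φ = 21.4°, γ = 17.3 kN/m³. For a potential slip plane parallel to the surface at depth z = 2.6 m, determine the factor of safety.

FS = 0.92

For an infinite slope with a slip plane parallel to the surface (no pore pressure): FS = [c + γz cos²β tanφ] / [γz sinβ cosβ].
γz = 17.3·2.6 = 44.98 kN/m²
Numerator = 9.4 + 44.98·cos²38.5°·tan21.4° = 9.4 + 44.98·0.6125·0.3919 = 20.196 kPa
Denominator = 44.98·sin38.5°·cos38.5° = 44.98·0.6225·0.7826 = 21.914 kPa
FS = 20.196 / 21.914 = 0.922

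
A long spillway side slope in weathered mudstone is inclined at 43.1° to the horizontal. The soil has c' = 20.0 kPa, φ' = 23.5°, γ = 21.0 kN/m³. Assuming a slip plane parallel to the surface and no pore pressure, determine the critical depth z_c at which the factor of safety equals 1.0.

z_c = 3.57 m

Setting FS = 1.00 in FS = [c' + γz cos²β tanφ'] / [γz sinβ cosβ] and solving for z:
z = c' / [γ cosβ (FS·sinβ − cosβ·tanφ')]
  = 20.0 / [21.0·cos43.1°·(1.00·sin43.1° − cos43.1°·tan23.5°)]
  = 20.0 / [21.0·0.7302·(1.00·0.6833 − 0.7302·0.4348)]
  = 20.0 / 5.6088 = 3.566 m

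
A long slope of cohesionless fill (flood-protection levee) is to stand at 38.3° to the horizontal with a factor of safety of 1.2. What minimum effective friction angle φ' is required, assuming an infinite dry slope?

FS = tanφ'/tanβ ⇒ tanφ' = FS · tanβ = 1.2 · tan38.3° = 0.9477
φ' = arctan(0.9477) = 43.46°

φ' = 43.5°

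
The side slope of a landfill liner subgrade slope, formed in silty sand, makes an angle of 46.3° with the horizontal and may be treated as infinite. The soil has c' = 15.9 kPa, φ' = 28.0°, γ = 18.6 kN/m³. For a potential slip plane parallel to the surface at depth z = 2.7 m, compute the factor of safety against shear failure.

For an infinite slope with a slip plane parallel to the surface (no pore pressure): FS = [c' + γz cos²β tanφ'] / [γz sinβ cosβ].
γz = 18.6·2.7 = 50.22 kN/m²
Numerator = 15.9 + 50.22·cos²46.3°·tan28.0° = 15.9 + 50.22·0.4773·0.5317 = 28.646 kPa
Denominator = 50.22·sin46.3°·cos46.3° = 50.22·0.7230·0.6909 = 25.084 kPa
FS = 28.646 / 25.084 = 1.142

FS = 1.14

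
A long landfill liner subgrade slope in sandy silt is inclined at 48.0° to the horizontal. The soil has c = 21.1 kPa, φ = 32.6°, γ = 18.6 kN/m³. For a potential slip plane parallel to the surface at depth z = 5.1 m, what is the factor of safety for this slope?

For an infinite slope with a slip plane parallel to the surface (no pore pressure): FS = [c + γz cos²β tanφ] / [γz sinβ cosβ].
γz = 18.6·5.1 = 94.86 kN/m²
Numerator = 21.1 + 94.86·cos²48.0°·tan32.6° = 21.1 + 94.86·0.4477·0.6395 = 48.262 kPa
Denominator = 94.86·sin48.0°·cos48.0° = 94.86·0.7431·0.6691 = 47.170 kPa
FS = 48.262 / 47.170 = 1.023

FS = 1.02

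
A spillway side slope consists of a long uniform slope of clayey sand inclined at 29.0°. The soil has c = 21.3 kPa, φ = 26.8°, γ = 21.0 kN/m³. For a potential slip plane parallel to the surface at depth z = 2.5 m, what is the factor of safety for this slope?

FS = 1.87

For an infinite slope with a slip plane parallel to the surface (no pore pressure): FS = [c + γz cos²β tanφ] / [γz sinβ cosβ].
γz = 21.0·2.5 = 52.50 kN/m²
Numerator = 21.3 + 52.50·cos²29.0°·tan26.8° = 21.3 + 52.50·0.7650·0.5051 = 41.586 kPa
Denominator = 52.50·sin29.0°·cos29.0° = 52.50·0.4848·0.8746 = 22.261 kPa
FS = 41.586 / 22.261 = 1.868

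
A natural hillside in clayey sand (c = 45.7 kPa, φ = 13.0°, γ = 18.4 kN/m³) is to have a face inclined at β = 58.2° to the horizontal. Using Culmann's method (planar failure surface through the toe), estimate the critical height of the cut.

H_c = 27.85 m

Culmann's analysis gives the critical failure plane at α_cr = (β + φ)/2 = (58.2 + 13.0)/2 = 35.6°, and the critical height
H_c = (4c/γ) · sinβ cosφ / [1 − cos(β − φ)]
    = (4·45.7/18.4) · sin58.2°·cos13.0° / [1 − cos(45.2°)]
    = 9.935 · 0.8499·0.9744 / [1 − 0.7046]
    = 9.935 · 0.8281 / 0.2954
    = 27.85 m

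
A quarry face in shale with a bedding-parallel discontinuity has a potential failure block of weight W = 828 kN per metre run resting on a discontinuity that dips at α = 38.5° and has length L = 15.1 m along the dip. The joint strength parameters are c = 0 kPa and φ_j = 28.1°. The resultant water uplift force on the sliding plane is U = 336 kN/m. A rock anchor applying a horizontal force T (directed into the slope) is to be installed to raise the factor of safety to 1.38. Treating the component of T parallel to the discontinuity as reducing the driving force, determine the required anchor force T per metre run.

Resolving forces along and normal to the sliding plane, with the horizontal anchor force T adding T·sinα to the effective normal force and T·cosα acting up the plane against the driving force:
FS = [cL + (W cosα − U + T sinα) tanφ_j] / [W sinα − T cosα]
Without the anchor: N' = 312.0 kN/m, driving T_d = 515.4 kN/m, resisting R = 0·15.1 + 312.0·tan28.1° = 166.6 kN/m, FS = 0.32.
Setting FS = 1.38 and solving for T:
1.38·(515.4 − T cos38.5°) = 166.6 + T sin38.5°·tan28.1°
T·(sin38.5°·tan28.1° + 1.38·cos38.5°) = 1.38·515.4 − 166.6
T·(0.6225·0.5340 + 1.38·0.7826) = 711.3 − 166.6 = 544.7
T·1.4124 = 544.7
T = 385.7 kN/m

T = 386 kN/m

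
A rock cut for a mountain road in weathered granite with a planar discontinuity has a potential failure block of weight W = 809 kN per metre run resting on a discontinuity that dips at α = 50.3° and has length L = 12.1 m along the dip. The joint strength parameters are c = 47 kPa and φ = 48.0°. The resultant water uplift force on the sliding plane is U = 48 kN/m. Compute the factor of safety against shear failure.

Resolving the block weight along and normal to the plane and applying the Mohr–Coulomb strength on the joint:
N' = W cosα − U = 809·cos50.3° − 48 = 468.8 kN/m
Driving force T = W sinα = 809·sin50.3° = 622.4 kN/m
Resisting force R = c·L + N'·tanφ = 47·12.1 + 468.8·tan48.0° = 568.7 + 520.6 = 1089.3 kN/m
FS = R / T = 1089.3 / 622.4 = 1.750

FS = 1.75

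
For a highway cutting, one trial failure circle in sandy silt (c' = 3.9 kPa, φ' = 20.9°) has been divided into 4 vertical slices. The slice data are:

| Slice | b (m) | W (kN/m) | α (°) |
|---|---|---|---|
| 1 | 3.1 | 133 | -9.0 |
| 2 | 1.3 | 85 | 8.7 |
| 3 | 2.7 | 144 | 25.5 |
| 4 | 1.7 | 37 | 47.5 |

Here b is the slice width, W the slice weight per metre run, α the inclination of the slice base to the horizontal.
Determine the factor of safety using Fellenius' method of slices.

FS = 2.22

Ordinary method of slices: FS = Σ[c'·Δl_i + (W_i cosα_i)·tanφ'] / Σ W_i sinα_i, with Δl_i = b_i / cosα_i.
Slice 1: Δl = 3.1/cos(-9.0°) = 3.139 m; N'_1 = 133·cos(-9.0°) = 131.4; c'Δl = 12.24; W sinα = -20.8
Slice 2: Δl = 1.3/cos8.7° = 1.315 m; N'_2 = 85·cos8.7° = 84.0; c'Δl = 5.13; W sinα = 12.9
Slice 3: Δl = 2.7/cos25.5° = 2.991 m; N'_3 = 144·cos25.5° = 130.0; c'Δl = 11.67; W sinα = 62.0
Slice 4: Δl = 1.7/cos47.5° = 2.516 m; N'_4 = 37·cos47.5° = 25.0; c'Δl = 9.81; W sinα = 27.3
Σc'Δl = 38.8 kN/m; ΣN' = 370.4 kN/m; ΣW sinα = 81.3 kN/m
Resisting = 38.8 + 370.4·tan20.9° = 38.8 + 141.4 = 180.3 kN/m
FS = 180.3 / 81.3 = 2.217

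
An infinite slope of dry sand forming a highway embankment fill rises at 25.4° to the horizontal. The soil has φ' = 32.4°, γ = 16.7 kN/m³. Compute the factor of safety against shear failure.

FS = 1.34

For a dry cohesionless infinite slope the factor of safety is FS = tanφ' / tanβ.
FS = tan32.4° / tan25.4° = 0.6346 / 0.4748 = 1.337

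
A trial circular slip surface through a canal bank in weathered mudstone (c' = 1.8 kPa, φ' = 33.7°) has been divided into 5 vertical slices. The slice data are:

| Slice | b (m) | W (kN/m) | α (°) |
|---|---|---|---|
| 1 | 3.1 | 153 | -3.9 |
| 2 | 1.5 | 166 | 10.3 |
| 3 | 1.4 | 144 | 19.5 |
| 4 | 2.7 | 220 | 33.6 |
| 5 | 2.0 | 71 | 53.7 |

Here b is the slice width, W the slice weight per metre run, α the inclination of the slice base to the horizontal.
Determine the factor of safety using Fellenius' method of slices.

FS = 1.93

Ordinary method of slices: FS = Σ[c'·Δl_i + (W_i cosα_i)·tanφ'] / Σ W_i sinα_i, with Δl_i = b_i / cosα_i.
Slice 1: Δl = 3.1/cos(-3.9°) = 3.107 m; N'_1 = 153·cos(-3.9°) = 152.6; c'Δl = 5.59; W sinα = -10.4
Slice 2: Δl = 1.5/cos10.3° = 1.525 m; N'_2 = 166·cos10.3° = 163.3; c'Δl = 2.74; W sinα = 29.7
Slice 3: Δl = 1.4/cos19.5° = 1.485 m; N'_3 = 144·cos19.5° = 135.7; c'Δl = 2.67; W sinα = 48.1
Slice 4: Δl = 2.7/cos33.6° = 3.242 m; N'_4 = 220·cos33.6° = 183.2; c'Δl = 5.83; W sinα = 121.7
Slice 5: Δl = 2.0/cos53.7° = 3.378 m; N'_5 = 71·cos53.7° = 42.0; c'Δl = 6.08; W sinα = 57.2
Σc'Δl = 22.9 kN/m; ΣN' = 677.0 kN/m; ΣW sinα = 246.3 kN/m
Resisting = 22.9 + 677.0·tan33.7° = 22.9 + 451.5 = 474.4 kN/m
FS = 474.4 / 246.3 = 1.926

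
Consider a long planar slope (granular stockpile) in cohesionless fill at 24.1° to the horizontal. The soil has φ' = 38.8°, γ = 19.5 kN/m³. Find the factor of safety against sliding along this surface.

FS = 1.80

For a dry cohesionless infinite slope the factor of safety is FS = tanφ' / tanβ.
FS = tan38.8° / tan24.1° = 0.8040 / 0.4473 = 1.797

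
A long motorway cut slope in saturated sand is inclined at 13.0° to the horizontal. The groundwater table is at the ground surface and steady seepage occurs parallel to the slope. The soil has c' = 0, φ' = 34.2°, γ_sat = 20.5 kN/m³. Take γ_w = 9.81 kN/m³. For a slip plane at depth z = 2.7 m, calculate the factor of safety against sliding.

FS = 1.54

With seepage parallel to the slope and the water table at the surface, the effective normal stress on the slip plane uses the buoyant unit weight γ' = γ_sat − γ_w while the driving shear stress uses γ_sat:
FS = [c' + γ' z cos²β tanφ'] / [γ_sat z sinβ cosβ]
(For c' = 0 this reduces to FS = (γ'/γ_sat)·tanφ'/tanβ.)
γ' = 20.5 − 9.81 = 10.69 kN/m³
Numerator = 0.0 + 10.69·2.7·cos²13.0°·tan34.2° = 0.0 + 10.69·2.7·0.9494·0.6796 = 18.623 kPa
Denominator = 20.5·2.7·sin13.0°·cos13.0° = 20.5·2.7·0.2250·0.9744 = 12.132 kPa
FS = 18.623 / 12.132 = 1.535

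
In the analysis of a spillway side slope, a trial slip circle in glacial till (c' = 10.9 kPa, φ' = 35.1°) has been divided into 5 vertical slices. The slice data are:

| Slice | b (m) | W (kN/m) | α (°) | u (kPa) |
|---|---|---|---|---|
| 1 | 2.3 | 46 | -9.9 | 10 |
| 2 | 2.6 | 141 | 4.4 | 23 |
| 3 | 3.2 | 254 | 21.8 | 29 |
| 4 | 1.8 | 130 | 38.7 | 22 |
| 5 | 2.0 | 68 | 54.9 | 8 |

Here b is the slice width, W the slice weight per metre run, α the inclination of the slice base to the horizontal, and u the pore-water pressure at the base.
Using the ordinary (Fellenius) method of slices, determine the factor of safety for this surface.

FS = 1.56

Ordinary method of slices: FS = Σ[c'·Δl_i + (W_i cosα_i − u_i·Δl_i)·tanφ'] / Σ W_i sinα_i, with Δl_i = b_i / cosα_i.
Slice 1: Δl = 2.3/cos(-9.9°) = 2.335 m; N'_1 = 46·cos(-9.9°) − 10·2.335 = 22.0; c'Δl = 25.45; W sinα = -7.9
Slice 2: Δl = 2.6/cos4.4° = 2.608 m; N'_2 = 141·cos4.4° − 23·2.608 = 80.6; c'Δl = 28.42; W sinα = 10.8
Slice 3: Δl = 3.2/cos21.8° = 3.446 m; N'_3 = 254·cos21.8° − 29·3.446 = 135.9; c'Δl = 37.57; W sinα = 94.3
Slice 4: Δl = 1.8/cos38.7° = 2.306 m; N'_4 = 130·cos38.7° − 22·2.306 = 50.7; c'Δl = 25.14; W sinα = 81.3
Slice 5: Δl = 2.0/cos54.9° = 3.478 m; N'_5 = 68·cos54.9° − 8·3.478 = 11.3; c'Δl = 37.91; W sinα = 55.6
Σc'Δl = 154.5 kN/m; ΣN' = 300.5 kN/m; ΣW sinα = 234.2 kN/m
Resisting = 154.5 + 300.5·tan35.1° = 154.5 + 211.2 = 365.7 kN/m
FS = 365.7 / 234.2 = 1.562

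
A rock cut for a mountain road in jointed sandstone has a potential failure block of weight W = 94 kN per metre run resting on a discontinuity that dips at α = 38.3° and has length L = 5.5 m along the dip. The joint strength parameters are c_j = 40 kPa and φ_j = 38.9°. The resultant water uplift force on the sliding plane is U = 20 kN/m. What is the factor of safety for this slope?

Resolving the block weight along and normal to the plane and applying the Mohr–Coulomb strength on the joint:
N' = W cosα − U = 94·cos38.3° − 20 = 53.8 kN/m
Driving force T = W sinα = 94·sin38.3° = 58.3 kN/m
Resisting force R = c_j·L + N'·tanφ_j = 40·5.5 + 53.8·tan38.9° = 220.0 + 43.4 = 263.4 kN/m
FS = R / T = 263.4 / 58.3 = 4.521

FS = 4.52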